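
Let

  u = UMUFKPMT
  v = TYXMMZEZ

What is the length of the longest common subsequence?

Taking M [2,4]; then M [7,5] gives a common subsequence of length 2. Since dp[8][8] = 2, nothing longer is possible.

2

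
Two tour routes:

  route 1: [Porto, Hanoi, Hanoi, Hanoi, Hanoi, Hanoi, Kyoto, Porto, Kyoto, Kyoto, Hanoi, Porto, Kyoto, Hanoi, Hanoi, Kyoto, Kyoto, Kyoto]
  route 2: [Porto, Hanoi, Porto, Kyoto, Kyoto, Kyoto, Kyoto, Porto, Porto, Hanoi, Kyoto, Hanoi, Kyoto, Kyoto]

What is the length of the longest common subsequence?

10

Taking Porto (route 1 #1, route 2 #1) → Hanoi (route 1 #2, route 2 #2) → Kyoto (route 1 #7, route 2 #5) → Kyoto (route 1 #9, route 2 #6) → Kyoto (route 1 #10, route 2 #7) → Hanoi (route 1 #11, route 2 #10) → Kyoto (route 1 #13, route 2 #11) → Hanoi (route 1 #15, route 2 #12) → Kyoto (route 1 #17, route 2 #13) → Kyoto (route 1 #18, route 2 #14) gives a common subsequence of length 10. The LCS DP gives dp[18][14] = 10, so this is optimal.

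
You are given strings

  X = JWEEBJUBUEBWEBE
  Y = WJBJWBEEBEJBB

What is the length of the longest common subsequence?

Match J [1,4], then W [2,5], then E [3,7], then E [4,8], then B [5,9], then J [6,11], then B [11,12], then B [14,13] — 8 characters in the same relative order in both, and the DP table's final entry dp[15][13] is also 8, so no common subsequence is longer.

8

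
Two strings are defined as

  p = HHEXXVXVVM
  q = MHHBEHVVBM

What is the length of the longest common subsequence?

Match H (p #1, q #2), then H (p #2, q #3), then E (p #3, q #5), then V (p #6, q #7), then V (p #8, q #8), then M (p #10, q #10) — 6 characters in the same relative order in both. dp[10][10] = 6 confirms this is the maximum.

6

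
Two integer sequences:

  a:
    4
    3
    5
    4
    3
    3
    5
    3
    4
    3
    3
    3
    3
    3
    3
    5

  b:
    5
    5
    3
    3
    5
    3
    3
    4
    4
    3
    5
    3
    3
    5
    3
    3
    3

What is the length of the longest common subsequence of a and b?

12

Pick 5 [3,2], then 3 [5,3], then 3 [6,4], then 5 [7,5], then 3 [8,7], then 4 [9,9], then 3 [10,10], then 3 [11,12], then 3 [12,13], then 3 [13,15], then 3 [14,16], then 3 [15,17]; all 12 values appear in both, in order. dp[16][17] = 12 confirms this is the maximum.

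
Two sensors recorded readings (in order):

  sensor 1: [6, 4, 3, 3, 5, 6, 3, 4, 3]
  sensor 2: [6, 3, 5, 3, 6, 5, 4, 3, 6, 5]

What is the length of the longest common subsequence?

6

Let dp[i][j] be the LCS length of the first i values of sensor 1 and the first j values of sensor 2. dp[i][j] = dp[i-1][j-1]+1 when the i-th and j-th values match, else max(dp[i-1][j], dp[i][j-1]).
    ·  6  3  5  3  6  5  4  3  6  5
 ·  0  0  0  0  0  0  0  0  0  0  0
 6  0  1  1  1  1  1  1  1  1  1  1
 4  0  1  1  1  1  1  1  2  2  2  2
 3  0  1  2  2  2  2  2  2  3  3  3
 3  0  1  2  2  3  3  3  3  3  3  3
 5  0  1  2  3  3  3  4  4  4  4  4
 6  0  1  2  3  3  4  4  4  4  5  5
 3  0  1  2  3  4  4  4  4  5  5  5
 4  0  1  2  3  4  4  4  5  5  5  5
 3  0  1  2  3  4  4  4  5  6  6  6
dp[9][10] = 6. One LCS (by backtracking along matches): 6, 3, 3, 5, 4, 3.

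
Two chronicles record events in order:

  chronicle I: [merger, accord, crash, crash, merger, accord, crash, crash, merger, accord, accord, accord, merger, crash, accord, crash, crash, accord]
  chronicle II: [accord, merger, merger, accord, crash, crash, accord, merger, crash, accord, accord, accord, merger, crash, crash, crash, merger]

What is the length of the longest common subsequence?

Taking merger [1,3] → accord [2,4] → crash [3,5] → crash [4,6] → merger [5,8] → crash [8,9] → accord [10,10] → accord [11,11] → accord [12,12] → merger [13,13] → crash [14,14] → crash [16,15] → crash [17,16] gives a common subsequence of length 13. Since dp[18][17] = 13, nothing longer is possible.

13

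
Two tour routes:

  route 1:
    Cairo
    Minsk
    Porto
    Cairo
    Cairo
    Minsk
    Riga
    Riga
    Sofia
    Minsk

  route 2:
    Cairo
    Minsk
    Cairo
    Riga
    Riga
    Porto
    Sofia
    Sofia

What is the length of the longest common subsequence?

6

Match Cairo at route 1[1]=route 2[1], then Minsk at route 1[2]=route 2[2], then Cairo at route 1[5]=route 2[3], then Riga at route 1[7]=route 2[4], then Riga at route 1[8]=route 2[5], then Sofia at route 1[9]=route 2[8] — 6 stops in the same relative order in both. dp[10][8] = 6 confirms this is the maximum.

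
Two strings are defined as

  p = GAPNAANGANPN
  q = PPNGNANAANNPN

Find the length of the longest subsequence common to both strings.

One common subsequence of length 9: G at p[1]=q[4] → A at p[2]=q[6] → N at p[4]=q[7] → A at p[5]=q[8] → A at p[6]=q[9] → N at p[7]=q[10] → N at p[10]=q[11] → P at p[11]=q[12] → N at p[12]=q[13]. Since dp[12][13] = 9, nothing longer is possible.

9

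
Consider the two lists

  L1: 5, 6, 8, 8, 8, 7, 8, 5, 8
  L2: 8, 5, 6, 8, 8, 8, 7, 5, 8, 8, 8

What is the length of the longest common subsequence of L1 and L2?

8

Pick 5 (L1 #1, L2 #2), then 6 (L1 #2, L2 #3), then 8 (L1 #3, L2 #4), then 8 (L1 #4, L2 #5), then 8 (L1 #5, L2 #6), then 7 (L1 #6, L2 #7), then 8 (L1 #7, L2 #10), then 8 (L1 #9, L2 #11); all 8 values appear in both, in order, and the DP table's final entry dp[9][11] is also 8, so no common subsequence is longer.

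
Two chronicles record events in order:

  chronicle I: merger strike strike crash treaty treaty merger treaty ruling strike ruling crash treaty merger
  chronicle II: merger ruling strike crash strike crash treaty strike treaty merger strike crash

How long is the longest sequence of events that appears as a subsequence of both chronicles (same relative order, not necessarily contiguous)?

9

Taking merger at chronicle I[1]=chronicle II[1]; then strike at chronicle I[2]=chronicle II[3]; then strike at chronicle I[3]=chronicle II[5]; then crash at chronicle I[4]=chronicle II[6]; then treaty at chronicle I[5]=chronicle II[7]; then treaty at chronicle I[6]=chronicle II[9]; then merger at chronicle I[7]=chronicle II[10]; then strike at chronicle I[10]=chronicle II[11]; then crash at chronicle I[12]=chronicle II[12] gives a common subsequence of length 9. dp[14][12] = 9 confirms this is the maximum.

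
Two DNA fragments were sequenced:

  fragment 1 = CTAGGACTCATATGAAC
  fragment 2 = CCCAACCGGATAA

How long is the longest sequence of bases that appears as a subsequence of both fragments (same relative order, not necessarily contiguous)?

Match C [1,3], A [3,4], A [6,5], C [7,6], C [9,7], A [12,10], T [13,11], A [15,12], A [16,13] — 9 bases in the same relative order in both. Since dp[17][13] = 9, nothing longer is possible.

9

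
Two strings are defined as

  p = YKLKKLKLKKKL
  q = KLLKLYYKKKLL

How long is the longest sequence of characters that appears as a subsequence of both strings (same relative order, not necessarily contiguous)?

9

One common subsequence of length 9: K at p[2]=q[1] → L at p[3]=q[2] → L at p[6]=q[3] → K at p[7]=q[4] → L at p[8]=q[5] → K at p[9]=q[8] → K at p[10]=q[9] → K at p[11]=q[10] → L at p[12]=q[12]. dp[12][12] = 9 confirms this is the maximum.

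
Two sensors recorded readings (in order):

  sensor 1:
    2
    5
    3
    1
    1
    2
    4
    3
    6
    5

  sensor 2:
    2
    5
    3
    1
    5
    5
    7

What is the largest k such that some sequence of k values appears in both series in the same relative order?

5

Taking 2 (sensor 1 #1, sensor 2 #1); then 5 (sensor 1 #2, sensor 2 #2); then 3 (sensor 1 #3, sensor 2 #3); then 1 (sensor 1 #4, sensor 2 #4); then 5 (sensor 1 #10, sensor 2 #6) gives a common subsequence of length 5. Since dp[10][7] = 5, nothing longer is possible.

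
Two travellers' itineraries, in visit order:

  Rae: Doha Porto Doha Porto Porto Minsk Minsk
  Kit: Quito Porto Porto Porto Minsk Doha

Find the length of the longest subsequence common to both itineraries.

Pick Porto at Rae[2]=Kit[2] → Porto at Rae[4]=Kit[3] → Porto at Rae[5]=Kit[4] → Minsk at Rae[6]=Kit[5]; all 4 stops appear in both, in order. dp[7][6] = 4 confirms this is the maximum.

4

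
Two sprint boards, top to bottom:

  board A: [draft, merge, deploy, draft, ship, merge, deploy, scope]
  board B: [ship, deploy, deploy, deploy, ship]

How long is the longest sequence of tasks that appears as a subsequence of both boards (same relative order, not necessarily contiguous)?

Pick deploy (board A #3, board B #4); then ship (board A #5, board B #5); all 2 tasks appear in both, in order. Since dp[8][5] = 2, nothing longer is possible.

2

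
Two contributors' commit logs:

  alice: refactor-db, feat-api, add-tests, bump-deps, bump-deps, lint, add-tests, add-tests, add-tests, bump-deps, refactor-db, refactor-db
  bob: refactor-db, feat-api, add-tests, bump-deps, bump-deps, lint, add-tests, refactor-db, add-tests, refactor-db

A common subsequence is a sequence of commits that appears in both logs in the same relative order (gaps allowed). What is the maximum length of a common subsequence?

Match refactor-db (alice #1, bob #1), then feat-api (alice #2, bob #2), then add-tests (alice #3, bob #3), then bump-deps (alice #4, bob #4), then bump-deps (alice #5, bob #5), then lint (alice #6, bob #6), then add-tests (alice #7, bob #7), then add-tests (alice #9, bob #9), then refactor-db (alice #12, bob #10) — 9 commits in the same relative order in both. dp[12][10] = 9 confirms this is the maximum.

9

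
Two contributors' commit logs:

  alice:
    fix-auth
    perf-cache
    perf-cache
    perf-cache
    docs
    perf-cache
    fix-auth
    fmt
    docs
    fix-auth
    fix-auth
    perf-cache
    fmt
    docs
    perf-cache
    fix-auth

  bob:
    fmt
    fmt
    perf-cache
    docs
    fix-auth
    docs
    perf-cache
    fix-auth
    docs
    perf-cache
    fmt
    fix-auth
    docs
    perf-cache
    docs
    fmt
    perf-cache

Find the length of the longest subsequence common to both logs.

9

One common subsequence of length 9: fix-auth (alice #1, bob #5), perf-cache (alice #2, bob #7), docs (alice #5, bob #9), perf-cache (alice #6, bob #10), fix-auth (alice #7, bob #12), docs (alice #9, bob #13), perf-cache (alice #12, bob #14), fmt (alice #13, bob #16), perf-cache (alice #15, bob #17). The LCS DP gives dp[16][17] = 9, so this is optimal.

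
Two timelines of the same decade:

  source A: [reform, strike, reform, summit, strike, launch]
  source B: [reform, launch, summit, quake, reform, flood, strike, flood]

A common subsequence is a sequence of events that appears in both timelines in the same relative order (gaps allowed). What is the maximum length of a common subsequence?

3

Pick reform [1,1], reform [3,5], strike [5,7]; all 3 events appear in both, in order. The LCS DP gives dp[6][8] = 3, so this is optimal.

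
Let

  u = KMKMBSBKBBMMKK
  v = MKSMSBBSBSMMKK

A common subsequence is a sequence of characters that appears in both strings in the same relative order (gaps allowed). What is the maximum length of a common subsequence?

One common subsequence of length 11: M (u #2, v #1) → K (u #3, v #2) → M (u #4, v #4) → S (u #6, v #5) → B (u #7, v #6) → B (u #9, v #7) → B (u #10, v #9) → M (u #11, v #11) → M (u #12, v #12) → K (u #13, v #13) → K (u #14, v #14). dp[14][14] = 11 confirms this is the maximum.

11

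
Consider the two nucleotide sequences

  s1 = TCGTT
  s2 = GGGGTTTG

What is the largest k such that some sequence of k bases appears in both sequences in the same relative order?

Let dp[i][j] be the LCS length of the first i bases of s1 and the first j bases of s2. dp[i][j] = dp[i-1][j-1]+1 when the i-th and j-th bases match, else max(dp[i-1][j], dp[i][j-1]).
    ·  G  G  G  G  T  T  T  G
 ·  0  0  0  0  0  0  0  0  0
 T  0  0  0  0  0  1  1  1  1
 C  0  0  0  0  0  1  1  1  1
 G  0  1  1  1  1  1  1  1  2
 T  0  1  1  1  1  2  2  2  2
 T  0  1  1  1  1  2  3  3  3
dp[5][8] = 3. One LCS (by backtracking along matches): TTT.

3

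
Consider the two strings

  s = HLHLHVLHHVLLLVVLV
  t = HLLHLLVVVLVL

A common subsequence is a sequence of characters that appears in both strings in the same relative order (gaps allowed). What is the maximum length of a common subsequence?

One common subsequence of length 10: H (s #1, t #1); then L (s #2, t #3); then H (s #3, t #4); then L (s #4, t #5); then L (s #7, t #6); then V (s #10, t #7); then V (s #14, t #8); then V (s #15, t #9); then L (s #16, t #10); then V (s #17, t #11), and the DP table's final entry dp[17][12] is also 10, so no common subsequence is longer.

10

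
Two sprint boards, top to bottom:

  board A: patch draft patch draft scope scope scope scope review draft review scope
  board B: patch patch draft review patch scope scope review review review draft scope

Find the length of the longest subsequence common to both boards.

8

Pick patch (board A #1, board B #2), then draft (board A #2, board B #3), then patch (board A #3, board B #5), then scope (board A #5, board B #6), then scope (board A #6, board B #7), then review (board A #9, board B #10), then draft (board A #10, board B #11), then scope (board A #12, board B #12); all 8 tasks appear in both, in order. The LCS DP gives dp[12][12] = 8, so this is optimal.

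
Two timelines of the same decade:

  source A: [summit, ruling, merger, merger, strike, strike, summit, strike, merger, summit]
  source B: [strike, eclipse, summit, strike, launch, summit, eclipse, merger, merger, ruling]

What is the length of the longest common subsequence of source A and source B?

Pick summit (source A #1, source B #3); then strike (source A #5, source B #4); then summit (source A #7, source B #6); then merger (source A #9, source B #9); all 4 events appear in both, in order. Since dp[10][10] = 4, nothing longer is possible.

4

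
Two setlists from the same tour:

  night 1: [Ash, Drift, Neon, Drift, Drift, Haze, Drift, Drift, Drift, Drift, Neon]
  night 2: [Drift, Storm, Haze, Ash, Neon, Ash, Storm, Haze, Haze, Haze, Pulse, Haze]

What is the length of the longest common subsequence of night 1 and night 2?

3

Match Ash at night 1[1]=night 2[4] → Neon at night 1[3]=night 2[5] → Haze at night 1[6]=night 2[12] — 3 songs in the same relative order in both. The LCS DP gives dp[11][12] = 3, so this is optimal.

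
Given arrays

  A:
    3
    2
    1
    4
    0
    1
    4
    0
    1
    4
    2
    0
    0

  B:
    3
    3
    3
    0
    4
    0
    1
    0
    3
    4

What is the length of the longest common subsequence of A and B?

Let dp[i][j] be the LCS length of the first i values of A and the first j values of B. dp[i][j] = dp[i-1][j-1]+1 when the i-th and j-th values match, else max(dp[i-1][j], dp[i][j-1]).
    ·  3  3  3  0  4  0  1  0  3  4
 ·  0  0  0  0  0  0  0  0  0  0  0
 3  0  1  1  1  1  1  1  1  1  1  1
 2  0  1  1  1  1  1  1  1  1  1  1
 1  0  1  1  1  1  1  1  2  2  2  2
 4  0  1  1  1  1  2  2  2  2  2  3
 0  0  1  1  1  2  2  3  3  3  3  3
 1  0  1  1  1  2  2  3  4  4  4  4
 4  0  1  1  1  2  3  3  4  4  4  5
 0  0  1  1  1  2  3  4  4  5  5  5
 1  0  1  1  1  2  3  4  5  5  5  5
 4  0  1  1  1  2  3  4  5  5  5  6
 2  0  1  1  1  2  3  4  5  5  5  6
 0  0  1  1  1  2  3  4  5  6  6  6
 0  0  1  1  1  2  3  4  5  6  6  6
dp[13][10] = 6. One LCS (by backtracking along matches): 3, 4, 0, 1, 0, 4.

6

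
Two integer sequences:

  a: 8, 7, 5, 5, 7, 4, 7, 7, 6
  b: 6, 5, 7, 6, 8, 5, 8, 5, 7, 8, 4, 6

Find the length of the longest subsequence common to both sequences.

Let dp[i][j] be the LCS length of the first i values of a and the first j values of b. dp[i][j] = dp[i-1][j-1]+1 when the i-th and j-th values match, else max(dp[i-1][j], dp[i][j-1]).
    ·  6  5  7  6  8  5  8  5  7  8  4  6
 ·  0  0  0  0  0  0  0  0  0  0  0  0  0
 8  0  0  0  0  0  1  1  1  1  1  1  1  1
 7  0  0  0  1  1  1  1  1  1  2  2  2  2
 5  0  0  1  1  1  1  2  2  2  2  2  2  2
 5  0  0  1  1  1  1  2  2  3  3  3  3  3
 7  0  0  1  2  2  2  2  2  3  4  4  4  4
 4  0  0  1  2  2  2  2  2  3  4  4  5  5
 7  0  0  1  2  2  2  2  2  3  4  4  5  5
 7  0  0  1  2  2  2  2  2  3  4  4  5  5
 6  0  1  1  2  3  3  3  3  3  4  4  5  6
dp[9][12] = 6. One LCS (by backtracking along matches): 8, 5, 5, 7, 4, 6.

6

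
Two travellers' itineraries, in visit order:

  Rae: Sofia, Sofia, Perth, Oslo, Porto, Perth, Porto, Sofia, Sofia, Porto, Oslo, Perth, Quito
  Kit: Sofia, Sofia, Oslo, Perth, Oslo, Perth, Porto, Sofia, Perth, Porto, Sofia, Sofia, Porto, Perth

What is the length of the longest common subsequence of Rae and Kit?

Match Sofia [1,1]; then Sofia [2,2]; then Perth [3,4]; then Oslo [4,5]; then Porto [5,7]; then Perth [6,9]; then Porto [7,10]; then Sofia [8,11]; then Sofia [9,12]; then Porto [10,13]; then Perth [12,14] — 11 stops in the same relative order in both, and the DP table's final entry dp[13][14] is also 11, so no common subsequence is longer.

11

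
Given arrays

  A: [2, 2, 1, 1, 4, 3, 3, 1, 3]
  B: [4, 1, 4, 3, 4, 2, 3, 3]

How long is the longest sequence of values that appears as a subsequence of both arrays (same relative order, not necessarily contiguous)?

Taking 1 at A[4]=B[2], then 4 at A[5]=B[3], then 3 at A[6]=B[4], then 3 at A[7]=B[7], then 3 at A[9]=B[8] gives a common subsequence of length 5. dp[9][8] = 5 confirms this is the maximum.

5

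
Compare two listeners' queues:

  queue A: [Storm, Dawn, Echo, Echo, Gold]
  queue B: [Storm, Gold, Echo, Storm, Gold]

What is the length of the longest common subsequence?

3

Match Storm at queue A[1]=queue B[1]; then Echo at queue A[3]=queue B[3]; then Gold at queue A[5]=queue B[5] — 3 songs in the same relative order in both. Since dp[5][5] = 3, nothing longer is possible.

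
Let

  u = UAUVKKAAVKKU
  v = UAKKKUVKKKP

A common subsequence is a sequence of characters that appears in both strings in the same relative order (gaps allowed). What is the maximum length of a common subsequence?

Pick U [1,1]; then A [2,2]; then U [3,6]; then V [4,7]; then K [5,8]; then K [6,9]; then K [10,10]; all 7 characters appear in both, in order. Since dp[12][11] = 7, nothing longer is possible.

7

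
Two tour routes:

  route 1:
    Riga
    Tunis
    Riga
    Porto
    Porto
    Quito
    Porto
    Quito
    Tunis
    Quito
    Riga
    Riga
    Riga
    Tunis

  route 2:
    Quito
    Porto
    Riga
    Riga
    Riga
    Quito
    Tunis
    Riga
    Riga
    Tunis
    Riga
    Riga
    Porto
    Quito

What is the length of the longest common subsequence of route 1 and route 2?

Taking Riga [1,4], then Riga [3,5], then Quito [8,6], then Tunis [9,7], then Riga [11,9], then Riga [12,11], then Riga [13,12] gives a common subsequence of length 7. Since dp[14][14] = 7, nothing longer is possible.

7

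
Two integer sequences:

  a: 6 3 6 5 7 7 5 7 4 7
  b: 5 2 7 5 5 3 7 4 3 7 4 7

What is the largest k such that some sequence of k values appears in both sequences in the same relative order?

Match 5 (a #4, b #1), then 7 (a #5, b #3), then 7 (a #6, b #7), then 7 (a #8, b #10), then 4 (a #9, b #11), then 7 (a #10, b #12) — 6 values in the same relative order in both, and the DP table's final entry dp[10][12] is also 6, so no common subsequence is longer.

6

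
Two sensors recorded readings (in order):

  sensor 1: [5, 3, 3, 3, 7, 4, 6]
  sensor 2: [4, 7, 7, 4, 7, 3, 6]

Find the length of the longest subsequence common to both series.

Taking 7 [5,3]; then 4 [6,4]; then 6 [7,7] gives a common subsequence of length 3, and the DP table's final entry dp[7][7] is also 3, so no common subsequence is longer.

3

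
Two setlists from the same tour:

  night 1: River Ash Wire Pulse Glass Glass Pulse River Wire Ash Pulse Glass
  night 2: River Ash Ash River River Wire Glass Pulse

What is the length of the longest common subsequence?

5

Match River [1,1] → Ash [2,3] → Wire [3,6] → Glass [6,7] → Pulse [11,8] — 5 songs in the same relative order in both. Since dp[12][8] = 5, nothing longer is possible.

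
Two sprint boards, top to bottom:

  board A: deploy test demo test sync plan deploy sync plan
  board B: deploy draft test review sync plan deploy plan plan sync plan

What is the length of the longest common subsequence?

Taking deploy (board A #1, board B #1) → test (board A #2, board B #3) → sync (board A #5, board B #5) → plan (board A #6, board B #6) → deploy (board A #7, board B #7) → sync (board A #8, board B #10) → plan (board A #9, board B #11) gives a common subsequence of length 7. Since dp[9][11] = 7, nothing longer is possible.

7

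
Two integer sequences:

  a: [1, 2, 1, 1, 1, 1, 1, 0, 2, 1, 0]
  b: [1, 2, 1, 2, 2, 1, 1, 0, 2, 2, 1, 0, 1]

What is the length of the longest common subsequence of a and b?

9

Pick 1 (a #1, b #1); then 2 (a #2, b #2); then 1 (a #3, b #3); then 1 (a #6, b #6); then 1 (a #7, b #7); then 0 (a #8, b #8); then 2 (a #9, b #10); then 1 (a #10, b #11); then 0 (a #11, b #12); all 9 values appear in both, in order. The LCS DP gives dp[11][13] = 9, so this is optimal.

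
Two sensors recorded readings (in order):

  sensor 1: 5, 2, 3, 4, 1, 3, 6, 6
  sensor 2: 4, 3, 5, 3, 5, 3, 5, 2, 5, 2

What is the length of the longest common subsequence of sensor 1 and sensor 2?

One common subsequence of length 3: 5 [1,3] → 3 [3,4] → 3 [6,6]. dp[8][10] = 3 confirms this is the maximum.

3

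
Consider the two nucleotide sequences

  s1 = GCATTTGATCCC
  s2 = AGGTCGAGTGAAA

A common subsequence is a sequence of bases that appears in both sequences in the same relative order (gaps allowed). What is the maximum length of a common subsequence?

One common subsequence of length 6: G (s1 #1, s2 #3), C (s1 #2, s2 #5), A (s1 #3, s2 #7), T (s1 #6, s2 #9), G (s1 #7, s2 #10), A (s1 #8, s2 #13). The LCS DP gives dp[12][13] = 6, so this is optimal.

6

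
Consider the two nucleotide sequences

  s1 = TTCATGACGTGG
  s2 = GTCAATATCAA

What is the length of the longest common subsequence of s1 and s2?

Let dp[i][j] be the LCS length of the first i bases of s1 and the first j bases of s2. dp[i][j] = dp[i-1][j-1]+1 when the i-th and j-th bases match, else max(dp[i-1][j], dp[i][j-1]).
    ·  G  T  C  A  A  T  A  T  C  A  A
 ·  0  0  0  0  0  0  0  0  0  0  0  0
 T  0  0  1  1  1  1  1  1  1  1  1  1
 T  0  0  1  1  1  1  2  2  2  2  2  2
 C  0  0  1  2  2  2  2  2  2  3  3  3
 A  0  0  1  2  3  3  3  3  3  3  4  4
 T  0  0  1  2  3  3  4  4  4  4  4  4
 G  0  1  1  2  3  3  4  4  4  4  4  4
 A  0  1  1  2  3  4  4  5  5  5  5  5
 C  0  1  1  2  3  4  4  5  5  6  6  6
 G  0  1  1  2  3  4  4  5  5  6  6  6
 T  0  1  2  2  3  4  5  5  6  6  6  6
 G  0  1  2  2  3  4  5  5  6  6  6  6
 G  0  1  2  2  3  4  5  5  6  6  6  6
dp[12][11] = 6. One LCS (by backtracking along matches): TCATAC.

6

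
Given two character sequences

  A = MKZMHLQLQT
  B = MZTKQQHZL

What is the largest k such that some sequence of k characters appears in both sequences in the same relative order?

4

One common subsequence of length 4: M [1,1], K [2,4], Z [3,8], L [8,9]. Since dp[10][9] = 4, nothing longer is possible.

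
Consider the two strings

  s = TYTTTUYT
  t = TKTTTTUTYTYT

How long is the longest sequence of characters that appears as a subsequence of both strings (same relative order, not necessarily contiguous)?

7

One common subsequence of length 7: T (s #1, t #3); then T (s #3, t #4); then T (s #4, t #5); then T (s #5, t #6); then U (s #6, t #7); then Y (s #7, t #11); then T (s #8, t #12). dp[8][12] = 7 confirms this is the maximum.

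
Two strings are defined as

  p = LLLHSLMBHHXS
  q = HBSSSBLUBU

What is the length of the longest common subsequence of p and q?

4

One common subsequence of length 4: H (p #4, q #1); then S (p #5, q #5); then L (p #6, q #7); then B (p #8, q #9). dp[12][10] = 4 confirms this is the maximum.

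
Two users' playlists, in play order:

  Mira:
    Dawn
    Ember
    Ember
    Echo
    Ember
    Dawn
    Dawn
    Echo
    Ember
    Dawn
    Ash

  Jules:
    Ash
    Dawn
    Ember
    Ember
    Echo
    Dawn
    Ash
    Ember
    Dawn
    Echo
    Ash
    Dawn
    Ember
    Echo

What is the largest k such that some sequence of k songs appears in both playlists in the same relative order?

One common subsequence of length 8: Dawn at Mira[1]=Jules[2]; then Ember at Mira[2]=Jules[3]; then Ember at Mira[3]=Jules[4]; then Echo at Mira[4]=Jules[5]; then Ember at Mira[5]=Jules[8]; then Dawn at Mira[6]=Jules[9]; then Dawn at Mira[7]=Jules[12]; then Echo at Mira[8]=Jules[14]. The LCS DP gives dp[11][14] = 8, so this is optimal.

8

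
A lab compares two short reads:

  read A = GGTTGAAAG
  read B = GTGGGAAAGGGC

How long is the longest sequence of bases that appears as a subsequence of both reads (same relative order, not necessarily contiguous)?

7

Let dp[i][j] be the LCS length of the first i bases of read A and the first j bases of read B. dp[i][j] = dp[i-1][j-1]+1 when the i-th and j-th bases match, else max(dp[i-1][j], dp[i][j-1]).
    ·  G  T  G  G  G  A  A  A  G  G  G  C
 ·  0  0  0  0  0  0  0  0  0  0  0  0  0
 G  0  1  1  1  1  1  1  1  1  1  1  1  1
 G  0  1  1  2  2  2  2  2  2  2  2  2  2
 T  0  1  2  2  2  2  2  2  2  2  2  2  2
 T  0  1  2  2  2  2  2  2  2  2  2  2  2
 G  0  1  2  3  3  3  3  3  3  3  3  3  3
 A  0  1  2  3  3  3  4  4  4  4  4  4  4
 A  0  1  2  3  3  3  4  5  5  5  5  5  5
 A  0  1  2  3  3  3  4  5  6  6  6  6  6
 G  0  1  2  3  4  4  4  5  6  7  7  7  7
dp[9][12] = 7. One LCS (by backtracking along matches): GGGAAAG.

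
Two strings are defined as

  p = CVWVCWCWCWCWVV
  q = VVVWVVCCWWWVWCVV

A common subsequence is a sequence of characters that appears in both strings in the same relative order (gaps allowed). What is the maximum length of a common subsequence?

10

Match V (p #2, q #3); then W (p #3, q #4); then V (p #4, q #6); then C (p #5, q #8); then W (p #6, q #10); then W (p #8, q #11); then W (p #10, q #13); then C (p #11, q #14); then V (p #13, q #15); then V (p #14, q #16) — 10 characters in the same relative order in both, and the DP table's final entry dp[14][16] is also 10, so no common subsequence is longer.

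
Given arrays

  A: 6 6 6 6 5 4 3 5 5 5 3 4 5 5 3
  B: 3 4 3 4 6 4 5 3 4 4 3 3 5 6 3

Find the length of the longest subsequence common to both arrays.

7

Taking 6 at A[1]=B[5], 5 at A[5]=B[7], 4 at A[6]=B[10], 3 at A[7]=B[11], 3 at A[11]=B[12], 5 at A[13]=B[13], 3 at A[15]=B[15] gives a common subsequence of length 7. The LCS DP gives dp[15][15] = 7, so this is optimal.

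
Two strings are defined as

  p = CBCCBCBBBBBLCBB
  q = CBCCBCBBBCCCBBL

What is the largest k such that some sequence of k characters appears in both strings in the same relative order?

12

One common subsequence of length 12: C [1,1] → B [2,2] → C [3,3] → C [4,4] → B [5,5] → C [6,6] → B [7,7] → B [8,8] → B [9,9] → B [10,13] → B [11,14] → L [12,15]. dp[15][15] = 12 confirms this is the maximum.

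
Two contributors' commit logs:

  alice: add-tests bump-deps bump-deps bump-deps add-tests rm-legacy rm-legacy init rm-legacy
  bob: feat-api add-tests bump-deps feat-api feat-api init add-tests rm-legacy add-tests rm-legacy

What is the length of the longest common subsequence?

Taking add-tests [1,2], then bump-deps [2,3], then add-tests [5,7], then rm-legacy [6,8], then rm-legacy [9,10] gives a common subsequence of length 5. dp[9][10] = 5 confirms this is the maximum.

5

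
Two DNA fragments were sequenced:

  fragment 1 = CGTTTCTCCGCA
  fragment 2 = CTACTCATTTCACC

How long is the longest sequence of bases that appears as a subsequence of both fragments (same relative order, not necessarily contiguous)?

8

Pick C (fragment 1 #1, fragment 2 #4), then T (fragment 1 #3, fragment 2 #5), then T (fragment 1 #4, fragment 2 #8), then T (fragment 1 #5, fragment 2 #9), then T (fragment 1 #7, fragment 2 #10), then C (fragment 1 #8, fragment 2 #11), then C (fragment 1 #9, fragment 2 #13), then C (fragment 1 #11, fragment 2 #14); all 8 bases appear in both, in order. The LCS DP gives dp[12][14] = 8, so this is optimal.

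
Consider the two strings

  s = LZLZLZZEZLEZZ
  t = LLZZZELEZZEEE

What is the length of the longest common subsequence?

10

Pick L at s[1]=t[1]; then L at s[3]=t[2]; then Z at s[4]=t[3]; then Z at s[6]=t[4]; then Z at s[7]=t[5]; then E at s[8]=t[6]; then L at s[10]=t[7]; then E at s[11]=t[8]; then Z at s[12]=t[9]; then Z at s[13]=t[10]; all 10 characters appear in both, in order. The LCS DP gives dp[13][13] = 10, so this is optimal.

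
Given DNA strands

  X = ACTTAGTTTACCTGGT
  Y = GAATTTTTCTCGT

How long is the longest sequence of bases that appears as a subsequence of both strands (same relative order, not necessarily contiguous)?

10

One common subsequence of length 10: A (X #1, Y #3) → T (X #3, Y #4) → T (X #4, Y #5) → T (X #7, Y #6) → T (X #8, Y #7) → T (X #9, Y #8) → C (X #11, Y #9) → C (X #12, Y #11) → G (X #15, Y #12) → T (X #16, Y #13). Since dp[16][13] = 10, nothing longer is possible.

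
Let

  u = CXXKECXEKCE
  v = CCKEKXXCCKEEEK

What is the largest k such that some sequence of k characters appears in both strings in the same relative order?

Pick C at u[1]=v[2], X at u[2]=v[6], X at u[3]=v[7], K at u[4]=v[10], E at u[5]=v[12], E at u[8]=v[13], K at u[9]=v[14]; all 7 characters appear in both, in order. dp[11][14] = 7 confirms this is the maximum.

7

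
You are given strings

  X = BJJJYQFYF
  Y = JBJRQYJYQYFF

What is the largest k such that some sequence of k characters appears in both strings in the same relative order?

Pick B (X #1, Y #2), J (X #2, Y #3), J (X #4, Y #7), Y (X #5, Y #8), Q (X #6, Y #9), F (X #7, Y #11), F (X #9, Y #12); all 7 characters appear in both, in order. The LCS DP gives dp[9][12] = 7, so this is optimal.

7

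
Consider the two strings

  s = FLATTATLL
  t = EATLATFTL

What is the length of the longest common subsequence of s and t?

Let dp[i][j] be the LCS length of the first i characters of s and the first j characters of t. dp[i][j] = dp[i-1][j-1]+1 when the i-th and j-th characters match, else max(dp[i-1][j], dp[i][j-1]).
    ·  E  A  T  L  A  T  F  T  L
 ·  0  0  0  0  0  0  0  0  0  0
 F  0  0  0  0  0  0  0  1  1  1
 L  0  0  0  0  1  1  1  1  1  2
 A  0  0  1  1  1  2  2  2  2  2
 T  0  0  1  2  2  2  3  3  3  3
 T  0  0  1  2  2  2  3  3  4  4
 A  0  0  1  2  2  3  3  3  4  4
 T  0  0  1  2  2  3  4  4  4  4
 L  0  0  1  2  3  3  4  4  4  5
 L  0  0  1  2  3  3  4  4  4  5
dp[9][9] = 5. One LCS (by backtracking along matches): LATTL.

5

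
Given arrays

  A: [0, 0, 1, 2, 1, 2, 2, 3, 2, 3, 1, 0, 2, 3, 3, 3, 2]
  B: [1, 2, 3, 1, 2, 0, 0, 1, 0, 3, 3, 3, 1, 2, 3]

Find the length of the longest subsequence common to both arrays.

Pick 1 at A[3]=B[1] → 2 at A[4]=B[2] → 1 at A[5]=B[4] → 2 at A[6]=B[5] → 1 at A[11]=B[8] → 0 at A[12]=B[9] → 3 at A[14]=B[10] → 3 at A[15]=B[11] → 3 at A[16]=B[12] → 2 at A[17]=B[14]; all 10 values appear in both, in order. dp[17][15] = 10 confirms this is the maximum.

10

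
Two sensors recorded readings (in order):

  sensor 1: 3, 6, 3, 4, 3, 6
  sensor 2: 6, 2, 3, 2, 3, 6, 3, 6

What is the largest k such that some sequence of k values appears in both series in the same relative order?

4

Taking 3 [1,5], 6 [2,6], 3 [5,7], 6 [6,8] gives a common subsequence of length 4. dp[6][8] = 4 confirms this is the maximum.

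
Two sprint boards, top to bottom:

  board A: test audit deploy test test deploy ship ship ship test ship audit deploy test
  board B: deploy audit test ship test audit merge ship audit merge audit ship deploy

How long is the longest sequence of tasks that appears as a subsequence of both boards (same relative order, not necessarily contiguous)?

7

Match audit (board A #2, board B #2); then test (board A #5, board B #3); then ship (board A #9, board B #4); then test (board A #10, board B #5); then ship (board A #11, board B #8); then audit (board A #12, board B #11); then deploy (board A #13, board B #13) — 7 tasks in the same relative order in both. Since dp[14][13] = 7, nothing longer is possible.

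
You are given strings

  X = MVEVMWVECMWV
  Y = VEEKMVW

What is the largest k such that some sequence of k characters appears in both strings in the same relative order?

5

Let dp[i][j] be the LCS length of the first i characters of X and the first j characters of Y. dp[i][j] = dp[i-1][j-1]+1 when the i-th and j-th characters match, else max(dp[i-1][j], dp[i][j-1]).
    ·  V  E  E  K  M  V  W
 ·  0  0  0  0  0  0  0  0
 M  0  0  0  0  0  1  1  1
 V  0  1  1  1  1  1  2  2
 E  0  1  2  2  2  2  2  2
 V  0  1  2  2  2  2  3  3
 M  0  1  2  2  2  3  3  3
 W  0  1  2  2  2  3  3  4
 V  0  1  2  2  2  3  4  4
 E  0  1  2  3  3  3  4  4
 C  0  1  2  3  3  3  4  4
 M  0  1  2  3  3  4  4  4
 W  0  1  2  3  3  4  4  5
 V  0  1  2  3  3  4  5  5
dp[12][7] = 5. One LCS (by backtracking along matches): VEMVW.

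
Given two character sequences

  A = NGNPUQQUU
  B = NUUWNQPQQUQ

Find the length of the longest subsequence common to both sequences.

One common subsequence of length 6: N at A[1]=B[1], N at A[3]=B[5], P at A[4]=B[7], Q at A[6]=B[8], Q at A[7]=B[9], U at A[8]=B[10]. dp[9][11] = 6 confirms this is the maximum.

6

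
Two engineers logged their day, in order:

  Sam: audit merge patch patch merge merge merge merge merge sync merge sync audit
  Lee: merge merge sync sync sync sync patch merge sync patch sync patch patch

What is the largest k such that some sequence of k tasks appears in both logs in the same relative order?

5

Taking merge at Sam[2]=Lee[2], then patch at Sam[4]=Lee[7], then merge at Sam[9]=Lee[8], then sync at Sam[10]=Lee[9], then sync at Sam[12]=Lee[11] gives a common subsequence of length 5. Since dp[13][13] = 5, nothing longer is possible.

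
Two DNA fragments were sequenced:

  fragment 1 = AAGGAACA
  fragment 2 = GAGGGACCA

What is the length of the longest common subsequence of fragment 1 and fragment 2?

6

Let dp[i][j] be the LCS length of the first i bases of fragment 1 and the first j bases of fragment 2. dp[i][j] = dp[i-1][j-1]+1 when the i-th and j-th bases match, else max(dp[i-1][j], dp[i][j-1]).
    ·  G  A  G  G  G  A  C  C  A
 ·  0  0  0  0  0  0  0  0  0  0
 A  0  0  1  1  1  1  1  1  1  1
 A  0  0  1  1  1  1  2  2  2  2
 G  0  1  1  2  2  2  2  2  2  2
 G  0  1  1  2  3  3  3  3  3  3
 A  0  1  2  2  3  3  4  4  4  4
 A  0  1  2  2  3  3  4  4  4  5
 C  0  1  2  2  3  3  4  5  5  5
 A  0  1  2  2  3  3  4  5  5  6
dp[8][9] = 6. One LCS (by backtracking along matches): AGGACA.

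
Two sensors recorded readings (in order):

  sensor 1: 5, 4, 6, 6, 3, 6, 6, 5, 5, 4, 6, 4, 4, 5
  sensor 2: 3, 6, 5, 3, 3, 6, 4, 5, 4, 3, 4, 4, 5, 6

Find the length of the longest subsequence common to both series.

Pick 5 [1,3] → 3 [5,5] → 6 [6,6] → 5 [9,8] → 4 [10,9] → 4 [12,11] → 4 [13,12] → 5 [14,13]; all 8 values appear in both, in order. Since dp[14][14] = 8, nothing longer is possible.

8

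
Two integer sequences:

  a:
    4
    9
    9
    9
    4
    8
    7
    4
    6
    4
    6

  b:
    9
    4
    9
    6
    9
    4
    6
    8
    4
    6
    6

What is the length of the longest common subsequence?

8

Let dp[i][j] be the LCS length of the first i values of a and the first j values of b. dp[i][j] = dp[i-1][j-1]+1 when the i-th and j-th values match, else max(dp[i-1][j], dp[i][j-1]).
    ·  9  4  9  6  9  4  6  8  4  6  6
 ·  0  0  0  0  0  0  0  0  0  0  0  0
 4  0  0  1  1  1  1  1  1  1  1  1  1
 9  0  1  1  2  2  2  2  2  2  2  2  2
 9  0  1  1  2  2  3  3  3  3  3  3  3
 9  0  1  1  2  2  3  3  3  3  3  3  3
 4  0  1  2  2  2  3  4  4  4  4  4  4
 8  0  1  2  2  2  3  4  4  5  5  5  5
 7  0  1  2  2  2  3  4  4  5  5  5  5
 4  0  1  2  2  2  3  4  4  5  6  6  6
 6  0  1  2  2  3  3  4  5  5  6  7  7
 4  0  1  2  2  3  3  4  5  5  6  7  7
 6  0  1  2  2  3  3  4  5  5  6  7  8
dp[11][11] = 8. One LCS (by backtracking along matches): 4, 9, 9, 4, 8, 4, 6, 6.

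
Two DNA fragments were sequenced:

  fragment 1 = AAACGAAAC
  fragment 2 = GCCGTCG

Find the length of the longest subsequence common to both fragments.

Let dp[i][j] be the LCS length of the first i bases of fragment 1 and the first j bases of fragment 2. dp[i][j] = dp[i-1][j-1]+1 when the i-th and j-th bases match, else max(dp[i-1][j], dp[i][j-1]).
    ·  G  C  C  G  T  C  G
 ·  0  0  0  0  0  0  0  0
 A  0  0  0  0  0  0  0  0
 A  0  0  0  0  0  0  0  0
 A  0  0  0  0  0  0  0  0
 C  0  0  1  1  1  1  1  1
 G  0  1  1  1  2  2  2  2
 A  0  1  1  1  2  2  2  2
 A  0  1  1  1  2  2  2  2
 A  0  1  1  1  2  2  2  2
 C  0  1  2  2  2  2  3  3
dp[9][7] = 3. One LCS (by backtracking along matches): CGC.

3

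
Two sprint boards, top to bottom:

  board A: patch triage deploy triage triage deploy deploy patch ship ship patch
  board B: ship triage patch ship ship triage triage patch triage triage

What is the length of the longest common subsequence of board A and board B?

5

Match triage at board A[5]=board B[2] → patch at board A[8]=board B[3] → ship at board A[9]=board B[4] → ship at board A[10]=board B[5] → patch at board A[11]=board B[8] — 5 tasks in the same relative order in both. dp[11][10] = 5 confirms this is the maximum.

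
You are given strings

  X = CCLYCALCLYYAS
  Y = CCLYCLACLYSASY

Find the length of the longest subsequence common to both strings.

Pick C at X[1]=Y[1], then C at X[2]=Y[2], then L at X[3]=Y[3], then Y at X[4]=Y[4], then C at X[5]=Y[5], then A at X[6]=Y[7], then C at X[8]=Y[8], then L at X[9]=Y[9], then Y at X[10]=Y[10], then A at X[12]=Y[12], then S at X[13]=Y[13]; all 11 characters appear in both, in order. The LCS DP gives dp[13][14] = 11, so this is optimal.

11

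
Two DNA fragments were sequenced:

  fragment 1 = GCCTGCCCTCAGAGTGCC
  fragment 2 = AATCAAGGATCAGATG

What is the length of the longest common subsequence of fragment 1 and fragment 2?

Match G [1,7], then G [5,8], then T [9,10], then C [10,11], then A [11,12], then G [12,13], then A [13,14], then T [15,15], then G [16,16] — 9 bases in the same relative order in both. Since dp[18][16] = 9, nothing longer is possible.

9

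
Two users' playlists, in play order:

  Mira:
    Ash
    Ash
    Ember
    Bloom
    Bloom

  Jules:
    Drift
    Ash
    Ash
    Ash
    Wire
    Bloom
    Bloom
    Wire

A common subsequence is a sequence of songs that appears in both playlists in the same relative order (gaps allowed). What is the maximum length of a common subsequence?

Match Ash at Mira[1]=Jules[3], then Ash at Mira[2]=Jules[4], then Bloom at Mira[4]=Jules[6], then Bloom at Mira[5]=Jules[7] — 4 songs in the same relative order in both. Since dp[5][8] = 4, nothing longer is possible.

4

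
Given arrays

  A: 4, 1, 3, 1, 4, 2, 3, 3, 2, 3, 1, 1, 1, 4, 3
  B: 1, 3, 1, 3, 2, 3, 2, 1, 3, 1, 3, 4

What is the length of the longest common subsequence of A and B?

9

Pick 1 (A #2, B #1) → 3 (A #3, B #2) → 1 (A #4, B #3) → 2 (A #6, B #5) → 3 (A #8, B #6) → 2 (A #9, B #7) → 3 (A #10, B #9) → 1 (A #11, B #10) → 4 (A #14, B #12); all 9 values appear in both, in order. The LCS DP gives dp[15][12] = 9, so this is optimal.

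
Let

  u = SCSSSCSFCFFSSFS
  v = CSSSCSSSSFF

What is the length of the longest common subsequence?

9

Pick C [2,1], S [3,2], S [4,3], S [5,4], C [6,5], S [7,7], S [12,8], S [13,9], F [14,11]; all 9 characters appear in both, in order, and the DP table's final entry dp[15][11] is also 9, so no common subsequence is longer.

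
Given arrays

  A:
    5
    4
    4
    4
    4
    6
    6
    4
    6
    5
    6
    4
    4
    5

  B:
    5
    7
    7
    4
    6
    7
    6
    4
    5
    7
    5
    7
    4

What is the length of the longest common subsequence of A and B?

Match 5 (A #1, B #1); then 4 (A #5, B #4); then 6 (A #6, B #5); then 6 (A #7, B #7); then 4 (A #8, B #8); then 5 (A #10, B #11); then 4 (A #13, B #13) — 7 values in the same relative order in both. dp[14][13] = 7 confirms this is the maximum.

7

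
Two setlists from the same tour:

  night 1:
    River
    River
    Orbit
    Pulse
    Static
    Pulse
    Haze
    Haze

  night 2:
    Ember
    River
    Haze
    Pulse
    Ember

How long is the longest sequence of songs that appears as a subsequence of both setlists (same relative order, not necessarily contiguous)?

Taking River at night 1[1]=night 2[2] → Pulse at night 1[4]=night 2[4] gives a common subsequence of length 2. The LCS DP gives dp[8][5] = 2, so this is optimal.

2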